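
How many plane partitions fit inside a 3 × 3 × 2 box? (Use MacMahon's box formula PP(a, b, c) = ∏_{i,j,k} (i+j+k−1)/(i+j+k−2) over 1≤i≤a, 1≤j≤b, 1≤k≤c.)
PP(3, 3, 2) = 175

Evaluate the triple product over i = 1..3, j = 1..3, k = 1..2. The factors are (2/1) · (3/2) · (3/2) · (4/3) · (4/3) · (5/4) · (3/2) · (4/3) · … (18 factors total). The numerators and denominators telescope so the product is an integer; carrying out the multiplication exactly gives PP(3, 3, 2) = 175.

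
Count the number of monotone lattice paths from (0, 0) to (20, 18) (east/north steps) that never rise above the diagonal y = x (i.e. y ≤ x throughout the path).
Number of paths = 4796857230

By the reflection principle (André's argument), the number of monotone paths to (20, 18) with n ≤ m that never go above y = x is C(38, 20) − C(38, 21) = 33578000610 − 28781143380 = 4796857230.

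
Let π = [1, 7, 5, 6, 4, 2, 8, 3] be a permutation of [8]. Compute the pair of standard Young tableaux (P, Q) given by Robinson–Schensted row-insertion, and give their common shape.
P = [1, 2, 3, 8] / [4, 6] / [5] / [7];  Q = [1, 2, 4, 7] / [3, 8] / [5] / [6];  common shape = (4, 2, 1, 1)

Row-insert the values π_1, π_2, … into P one at a time, bumping the leftmost entry strictly greater than the inserted value down to the next row. The recording tableau Q records, in position (i, j), the step at which that cell was added to P.
  Insert 1 (step 1): P = [1];  Q = [1]
  Insert 7 (step 2): P = [1, 7];  Q = [1, 2]
  Insert 5 (step 3): P = [1, 5] / [7];  Q = [1, 2] / [3]
  Insert 6 (step 4): P = [1, 5, 6] / [7];  Q = [1, 2, 4] / [3]
  Insert 4 (step 5): P = [1, 4, 6] / [5] / [7];  Q = [1, 2, 4] / [3] / [5]
  Insert 2 (step 6): P = [1, 2, 6] / [4] / [5] / [7];  Q = [1, 2, 4] / [3] / [5] / [6]
  Insert 8 (step 7): P = [1, 2, 6, 8] / [4] / [5] / [7];  Q = [1, 2, 4, 7] / [3] / [5] / [6]
  Insert 3 (step 8): P = [1, 2, 3, 8] / [4, 6] / [5] / [7];  Q = [1, 2, 4, 7] / [3, 8] / [5] / [6]
Final shape: (4, 2, 1, 1).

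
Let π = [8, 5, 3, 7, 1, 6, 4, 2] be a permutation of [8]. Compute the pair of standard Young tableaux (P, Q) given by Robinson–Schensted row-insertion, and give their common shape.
P = [1, 2] / [3, 4] / [5, 6] / [7] / [8];  Q = [1, 4] / [2, 6] / [3, 7] / [5] / [8];  common shape = (2, 2, 2, 1, 1)

Row-insert the values π_1, π_2, … into P one at a time, bumping the leftmost entry strictly greater than the inserted value down to the next row. The recording tableau Q records, in position (i, j), the step at which that cell was added to P.
  Insert 8 (step 1): P = [8];  Q = [1]
  Insert 5 (step 2): P = [5] / [8];  Q = [1] / [2]
  Insert 3 (step 3): P = [3] / [5] / [8];  Q = [1] / [2] / [3]
  Insert 7 (step 4): P = [3, 7] / [5] / [8];  Q = [1, 4] / [2] / [3]
  Insert 1 (step 5): P = [1, 7] / [3] / [5] / [8];  Q = [1, 4] / [2] / [3] / [5]
  Insert 6 (step 6): P = [1, 6] / [3, 7] / [5] / [8];  Q = [1, 4] / [2, 6] / [3] / [5]
  Insert 4 (step 7): P = [1, 4] / [3, 6] / [5, 7] / [8];  Q = [1, 4] / [2, 6] / [3, 7] / [5]
  Insert 2 (step 8): P = [1, 2] / [3, 4] / [5, 6] / [7] / [8];  Q = [1, 4] / [2, 6] / [3, 7] / [5] / [8]
Final shape: (2, 2, 2, 1, 1).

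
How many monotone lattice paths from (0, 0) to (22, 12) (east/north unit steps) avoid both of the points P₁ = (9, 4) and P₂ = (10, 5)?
Number of paths = 323598366

Inclusion–exclusion. Total paths: C(34, 22) = 548354040. Through P₁: C(13, 9)·C(21, 13) = 145495350. Through P₂: C(15, 10)·C(19, 12) = 151315164. Since P₁ is strictly southwest of P₂, a monotone path through both must visit P₁ then P₂; paths through both = C(13, 9)·C(2, 1)·C(19, 12) = 72054840. Avoid both = 548354040 − 145495350 − 151315164 + 72054840 = 323598366.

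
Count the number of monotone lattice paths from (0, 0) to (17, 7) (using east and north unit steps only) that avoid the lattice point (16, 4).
Number of paths = 326724

Total paths from (0, 0) to (17, 7): C(24, 17) = 346104. Paths through (16, 4): (paths (0, 0) → (16, 4)) × (paths (16, 4) → (17, 7)) = C(20, 16) · C(4, 1) = 4845 · 4 = 19380. Avoidance count = 346104 − 19380 = 326724.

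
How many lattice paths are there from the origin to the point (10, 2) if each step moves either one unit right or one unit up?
Number of paths = 66

A monotone lattice path from (0, 0) to (10, 2) consists of 10 east steps and 2 north steps in some order, so it is determined by which 10 of the 12 steps are east. The count is C(12, 10) = 66.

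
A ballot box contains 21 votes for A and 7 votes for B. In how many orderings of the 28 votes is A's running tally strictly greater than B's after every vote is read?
Strict-lead orderings = 592020

Total orderings of the 28 votes with 21 for A: C(28, 21) = 1184040. By the Bertrand ballot formula (Cycle Lemma / reflection principle), the number of orderings in which A is strictly ahead of B throughout is (p − q)/(p + q) · C(p + q, p) = (21 − 7)/(21 + 7) · 1184040 = 592020.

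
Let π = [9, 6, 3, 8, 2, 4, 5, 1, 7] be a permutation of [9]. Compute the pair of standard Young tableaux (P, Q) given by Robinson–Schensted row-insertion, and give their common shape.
P = [1, 4, 5, 7] / [2, 8] / [3] / [6] / [9];  Q = [1, 4, 7, 9] / [2, 6] / [3] / [5] / [8];  common shape = (4, 2, 1, 1, 1)

Row-insert the values π_1, π_2, … into P one at a time, bumping the leftmost entry strictly greater than the inserted value down to the next row. The recording tableau Q records, in position (i, j), the step at which that cell was added to P.
  Insert 9 (step 1): P = [9];  Q = [1]
  Insert 6 (step 2): P = [6] / [9];  Q = [1] / [2]
  Insert 3 (step 3): P = [3] / [6] / [9];  Q = [1] / [2] / [3]
  Insert 8 (step 4): P = [3, 8] / [6] / [9];  Q = [1, 4] / [2] / [3]
  Insert 2 (step 5): P = [2, 8] / [3] / [6] / [9];  Q = [1, 4] / [2] / [3] / [5]
  Insert 4 (step 6): P = [2, 4] / [3, 8] / [6] / [9];  Q = [1, 4] / [2, 6] / [3] / [5]
  Insert 5 (step 7): P = [2, 4, 5] / [3, 8] / [6] / [9];  Q = [1, 4, 7] / [2, 6] / [3] / [5]
  Insert 1 (step 8): P = [1, 4, 5] / [2, 8] / [3] / [6] / [9];  Q = [1, 4, 7] / [2, 6] / [3] / [5] / [8]
  Insert 7 (step 9): P = [1, 4, 5, 7] / [2, 8] / [3] / [6] / [9];  Q = [1, 4, 7, 9] / [2, 6] / [3] / [5] / [8]
Final shape: (4, 2, 1, 1, 1).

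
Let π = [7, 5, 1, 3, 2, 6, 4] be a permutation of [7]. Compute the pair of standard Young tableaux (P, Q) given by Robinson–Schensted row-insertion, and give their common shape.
P = [1, 2, 4] / [3, 6] / [5] / [7];  Q = [1, 4, 6] / [2, 7] / [3] / [5];  common shape = (3, 2, 1, 1)

Row-insert the values π_1, π_2, … into P one at a time, bumping the leftmost entry strictly greater than the inserted value down to the next row. The recording tableau Q records, in position (i, j), the step at which that cell was added to P.
  Insert 7 (step 1): P = [7];  Q = [1]
  Insert 5 (step 2): P = [5] / [7];  Q = [1] / [2]
  Insert 1 (step 3): P = [1] / [5] / [7];  Q = [1] / [2] / [3]
  Insert 3 (step 4): P = [1, 3] / [5] / [7];  Q = [1, 4] / [2] / [3]
  Insert 2 (step 5): P = [1, 2] / [3] / [5] / [7];  Q = [1, 4] / [2] / [3] / [5]
  Insert 6 (step 6): P = [1, 2, 6] / [3] / [5] / [7];  Q = [1, 4, 6] / [2] / [3] / [5]
  Insert 4 (step 7): P = [1, 2, 4] / [3, 6] / [5] / [7];  Q = [1, 4, 6] / [2, 7] / [3] / [5]
Final shape: (3, 2, 1, 1).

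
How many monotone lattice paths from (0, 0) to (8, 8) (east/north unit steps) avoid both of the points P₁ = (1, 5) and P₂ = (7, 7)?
Number of paths = 5622

Inclusion–exclusion. Total paths: C(16, 8) = 12870. Through P₁: C(6, 1)·C(10, 7) = 720. Through P₂: C(14, 7)·C(2, 1) = 6864. Since P₁ is strictly southwest of P₂, a monotone path through both must visit P₁ then P₂; paths through both = C(6, 1)·C(8, 6)·C(2, 1) = 336. Avoid both = 12870 − 720 − 6864 + 336 = 5622.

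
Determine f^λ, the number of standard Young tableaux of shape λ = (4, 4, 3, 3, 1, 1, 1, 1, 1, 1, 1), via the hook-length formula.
# SYT of shape (4, 4, 3, 3, 1, 1, 1, 1, 1, 1, 1) = 35163072

Hook-length formula: f^λ = n! / Π hook(c), product over all cells c of the Young diagram. For λ = (4, 4, 3, 3, 1, 1, 1, 1, 1, 1, 1), n = 21 boxes. Hook lengths by row (left-to-right, top-to-bottom): [14, 6, 5, 2]; [13, 5, 4, 1]; [11, 3, 2]; [10, 2, 1]; [7]; [6]; [5]; [4]; [3]; [2]; [1]. Product of hooks = 1452971520000. So f^λ = 21! / 1452971520000 = 51090942171709440000 / 1452971520000 = 35163072.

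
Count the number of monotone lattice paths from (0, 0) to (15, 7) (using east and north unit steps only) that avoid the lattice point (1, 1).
Number of paths = 93024

Total paths from (0, 0) to (15, 7): C(22, 15) = 170544. Paths through (1, 1): (paths (0, 0) → (1, 1)) × (paths (1, 1) → (15, 7)) = C(2, 1) · C(20, 14) = 2 · 38760 = 77520. Avoidance count = 170544 − 77520 = 93024.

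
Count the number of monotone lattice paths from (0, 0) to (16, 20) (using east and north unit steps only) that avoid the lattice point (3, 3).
Number of paths = 4912675110

Total paths from (0, 0) to (16, 20): C(36, 16) = 7307872110. Paths through (3, 3): (paths (0, 0) → (3, 3)) × (paths (3, 3) → (16, 20)) = C(6, 3) · C(30, 13) = 20 · 119759850 = 2395197000. Avoidance count = 7307872110 − 2395197000 = 4912675110.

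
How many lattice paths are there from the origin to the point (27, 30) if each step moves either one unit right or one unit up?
Number of paths = 14031391033119152

A monotone lattice path from (0, 0) to (27, 30) consists of 27 east steps and 30 north steps in some order, so it is determined by which 27 of the 57 steps are east. The count is C(57, 27) = 14031391033119152.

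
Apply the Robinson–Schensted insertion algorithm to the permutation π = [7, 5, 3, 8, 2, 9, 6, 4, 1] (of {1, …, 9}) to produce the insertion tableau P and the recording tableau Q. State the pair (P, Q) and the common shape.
P = [1, 4, 9] / [2, 6] / [3, 8] / [5] / [7];  Q = [1, 4, 6] / [2, 7] / [3, 8] / [5] / [9];  common shape = (3, 2, 2, 1, 1)

Row-insert the values π_1, π_2, … into P one at a time, bumping the leftmost entry strictly greater than the inserted value down to the next row. The recording tableau Q records, in position (i, j), the step at which that cell was added to P.
  Insert 7 (step 1): P = [7];  Q = [1]
  Insert 5 (step 2): P = [5] / [7];  Q = [1] / [2]
  Insert 3 (step 3): P = [3] / [5] / [7];  Q = [1] / [2] / [3]
  Insert 8 (step 4): P = [3, 8] / [5] / [7];  Q = [1, 4] / [2] / [3]
  Insert 2 (step 5): P = [2, 8] / [3] / [5] / [7];  Q = [1, 4] / [2] / [3] / [5]
  Insert 9 (step 6): P = [2, 8, 9] / [3] / [5] / [7];  Q = [1, 4, 6] / [2] / [3] / [5]
  Insert 6 (step 7): P = [2, 6, 9] / [3, 8] / [5] / [7];  Q = [1, 4, 6] / [2, 7] / [3] / [5]
  Insert 4 (step 8): P = [2, 4, 9] / [3, 6] / [5, 8] / [7];  Q = [1, 4, 6] / [2, 7] / [3, 8] / [5]
  Insert 1 (step 9): P = [1, 4, 9] / [2, 6] / [3, 8] / [5] / [7];  Q = [1, 4, 6] / [2, 7] / [3, 8] / [5] / [9]
Final shape: (3, 2, 2, 1, 1).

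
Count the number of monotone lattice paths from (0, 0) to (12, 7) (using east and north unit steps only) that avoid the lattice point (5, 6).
Number of paths = 46692

Total paths from (0, 0) to (12, 7): C(19, 12) = 50388. Paths through (5, 6): (paths (0, 0) → (5, 6)) × (paths (5, 6) → (12, 7)) = C(11, 5) · C(8, 7) = 462 · 8 = 3696. Avoidance count = 50388 − 3696 = 46692.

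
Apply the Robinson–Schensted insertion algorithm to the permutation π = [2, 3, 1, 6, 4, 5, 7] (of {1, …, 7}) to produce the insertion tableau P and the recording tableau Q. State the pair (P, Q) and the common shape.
P = [1, 3, 4, 5, 7] / [2, 6];  Q = [1, 2, 4, 6, 7] / [3, 5];  common shape = (5, 2)

Row-insert the values π_1, π_2, … into P one at a time, bumping the leftmost entry strictly greater than the inserted value down to the next row. The recording tableau Q records, in position (i, j), the step at which that cell was added to P.
  Insert 2 (step 1): P = [2];  Q = [1]
  Insert 3 (step 2): P = [2, 3];  Q = [1, 2]
  Insert 1 (step 3): P = [1, 3] / [2];  Q = [1, 2] / [3]
  Insert 6 (step 4): P = [1, 3, 6] / [2];  Q = [1, 2, 4] / [3]
  Insert 4 (step 5): P = [1, 3, 4] / [2, 6];  Q = [1, 2, 4] / [3, 5]
  Insert 5 (step 6): P = [1, 3, 4, 5] / [2, 6];  Q = [1, 2, 4, 6] / [3, 5]
  Insert 7 (step 7): P = [1, 3, 4, 5, 7] / [2, 6];  Q = [1, 2, 4, 6, 7] / [3, 5]
Final shape: (5, 2).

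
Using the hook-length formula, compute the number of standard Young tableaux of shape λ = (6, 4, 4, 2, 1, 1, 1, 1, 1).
# SYT of shape (6, 4, 4, 2, 1, 1, 1, 1, 1) = 342839952

Hook-length formula: f^λ = n! / Π hook(c), product over all cells c of the Young diagram. For λ = (6, 4, 4, 2, 1, 1, 1, 1, 1), n = 21 boxes. Hook lengths by row (left-to-right, top-to-bottom): [14, 8, 6, 5, 2, 1]; [11, 5, 3, 2]; [10, 4, 2, 1]; [7, 1]; [5]; [4]; [3]; [2]; [1]. Product of hooks = 149022720000. So f^λ = 21! / 149022720000 = 51090942171709440000 / 149022720000 = 342839952.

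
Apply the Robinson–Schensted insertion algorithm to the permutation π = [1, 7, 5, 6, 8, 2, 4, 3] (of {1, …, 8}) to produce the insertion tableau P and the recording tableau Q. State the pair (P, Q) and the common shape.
P = [1, 2, 3, 8] / [4, 6] / [5] / [7];  Q = [1, 2, 4, 5] / [3, 7] / [6] / [8];  common shape = (4, 2, 1, 1)

Row-insert the values π_1, π_2, … into P one at a time, bumping the leftmost entry strictly greater than the inserted value down to the next row. The recording tableau Q records, in position (i, j), the step at which that cell was added to P.
  Insert 1 (step 1): P = [1];  Q = [1]
  Insert 7 (step 2): P = [1, 7];  Q = [1, 2]
  Insert 5 (step 3): P = [1, 5] / [7];  Q = [1, 2] / [3]
  Insert 6 (step 4): P = [1, 5, 6] / [7];  Q = [1, 2, 4] / [3]
  Insert 8 (step 5): P = [1, 5, 6, 8] / [7];  Q = [1, 2, 4, 5] / [3]
  Insert 2 (step 6): P = [1, 2, 6, 8] / [5] / [7];  Q = [1, 2, 4, 5] / [3] / [6]
  Insert 4 (step 7): P = [1, 2, 4, 8] / [5, 6] / [7];  Q = [1, 2, 4, 5] / [3, 7] / [6]
  Insert 3 (step 8): P = [1, 2, 3, 8] / [4, 6] / [5] / [7];  Q = [1, 2, 4, 5] / [3, 7] / [6] / [8]
Final shape: (4, 2, 1, 1).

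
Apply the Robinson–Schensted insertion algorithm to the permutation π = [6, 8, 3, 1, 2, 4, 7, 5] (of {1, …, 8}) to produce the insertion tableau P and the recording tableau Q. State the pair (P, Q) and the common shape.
P = [1, 2, 4, 5] / [3, 7] / [6, 8];  Q = [1, 2, 6, 7] / [3, 5] / [4, 8];  common shape = (4, 2, 2)

Row-insert the values π_1, π_2, … into P one at a time, bumping the leftmost entry strictly greater than the inserted value down to the next row. The recording tableau Q records, in position (i, j), the step at which that cell was added to P.
  Insert 6 (step 1): P = [6];  Q = [1]
  Insert 8 (step 2): P = [6, 8];  Q = [1, 2]
  Insert 3 (step 3): P = [3, 8] / [6];  Q = [1, 2] / [3]
  Insert 1 (step 4): P = [1, 8] / [3] / [6];  Q = [1, 2] / [3] / [4]
  Insert 2 (step 5): P = [1, 2] / [3, 8] / [6];  Q = [1, 2] / [3, 5] / [4]
  Insert 4 (step 6): P = [1, 2, 4] / [3, 8] / [6];  Q = [1, 2, 6] / [3, 5] / [4]
  Insert 7 (step 7): P = [1, 2, 4, 7] / [3, 8] / [6];  Q = [1, 2, 6, 7] / [3, 5] / [4]
  Insert 5 (step 8): P = [1, 2, 4, 5] / [3, 7] / [6, 8];  Q = [1, 2, 6, 7] / [3, 5] / [4, 8]
Final shape: (4, 2, 2).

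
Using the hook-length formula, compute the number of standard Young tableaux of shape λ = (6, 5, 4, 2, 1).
# SYT of shape (6, 5, 4, 2, 1) = 10720710

Hook-length formula: f^λ = n! / Π hook(c), product over all cells c of the Young diagram. For λ = (6, 5, 4, 2, 1), n = 18 boxes. Hook lengths by row (left-to-right, top-to-bottom): [10, 8, 6, 5, 3, 1]; [8, 6, 4, 3, 1]; [6, 4, 2, 1]; [3, 1]; [1]. Product of hooks = 597196800. So f^λ = 18! / 597196800 = 6402373705728000 / 597196800 = 10720710.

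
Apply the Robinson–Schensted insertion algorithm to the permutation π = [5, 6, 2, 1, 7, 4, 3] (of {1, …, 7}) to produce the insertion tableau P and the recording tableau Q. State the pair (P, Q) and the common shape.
P = [1, 3, 7] / [2, 4] / [5, 6];  Q = [1, 2, 5] / [3, 6] / [4, 7];  common shape = (3, 2, 2)

Row-insert the values π_1, π_2, … into P one at a time, bumping the leftmost entry strictly greater than the inserted value down to the next row. The recording tableau Q records, in position (i, j), the step at which that cell was added to P.
  Insert 5 (step 1): P = [5];  Q = [1]
  Insert 6 (step 2): P = [5, 6];  Q = [1, 2]
  Insert 2 (step 3): P = [2, 6] / [5];  Q = [1, 2] / [3]
  Insert 1 (step 4): P = [1, 6] / [2] / [5];  Q = [1, 2] / [3] / [4]
  Insert 7 (step 5): P = [1, 6, 7] / [2] / [5];  Q = [1, 2, 5] / [3] / [4]
  Insert 4 (step 6): P = [1, 4, 7] / [2, 6] / [5];  Q = [1, 2, 5] / [3, 6] / [4]
  Insert 3 (step 7): P = [1, 3, 7] / [2, 4] / [5, 6];  Q = [1, 2, 5] / [3, 6] / [4, 7]
Final shape: (3, 2, 2).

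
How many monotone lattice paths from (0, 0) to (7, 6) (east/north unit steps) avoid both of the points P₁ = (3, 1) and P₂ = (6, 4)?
Number of paths = 822

Inclusion–exclusion. Total paths: C(13, 7) = 1716. Through P₁: C(4, 3)·C(9, 4) = 504. Through P₂: C(10, 6)·C(3, 1) = 630. Since P₁ is strictly southwest of P₂, a monotone path through both must visit P₁ then P₂; paths through both = C(4, 3)·C(6, 3)·C(3, 1) = 240. Avoid both = 1716 − 504 − 630 + 240 = 822.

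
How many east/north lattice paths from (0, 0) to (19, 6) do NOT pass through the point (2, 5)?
Number of paths = 176722

Total paths from (0, 0) to (19, 6): C(25, 19) = 177100. Paths through (2, 5): (paths (0, 0) → (2, 5)) × (paths (2, 5) → (19, 6)) = C(7, 2) · C(18, 17) = 21 · 18 = 378. Avoidance count = 177100 − 378 = 176722.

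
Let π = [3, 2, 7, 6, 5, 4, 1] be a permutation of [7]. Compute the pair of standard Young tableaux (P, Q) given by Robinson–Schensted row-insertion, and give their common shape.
P = [1, 4] / [2, 5] / [3] / [6] / [7];  Q = [1, 3] / [2, 4] / [5] / [6] / [7];  common shape = (2, 2, 1, 1, 1)

Row-insert the values π_1, π_2, … into P one at a time, bumping the leftmost entry strictly greater than the inserted value down to the next row. The recording tableau Q records, in position (i, j), the step at which that cell was added to P.
  Insert 3 (step 1): P = [3];  Q = [1]
  Insert 2 (step 2): P = [2] / [3];  Q = [1] / [2]
  Insert 7 (step 3): P = [2, 7] / [3];  Q = [1, 3] / [2]
  Insert 6 (step 4): P = [2, 6] / [3, 7];  Q = [1, 3] / [2, 4]
  Insert 5 (step 5): P = [2, 5] / [3, 6] / [7];  Q = [1, 3] / [2, 4] / [5]
  Insert 4 (step 6): P = [2, 4] / [3, 5] / [6] / [7];  Q = [1, 3] / [2, 4] / [5] / [6]
  Insert 1 (step 7): P = [1, 4] / [2, 5] / [3] / [6] / [7];  Q = [1, 3] / [2, 4] / [5] / [6] / [7]
Final shape: (2, 2, 1, 1, 1).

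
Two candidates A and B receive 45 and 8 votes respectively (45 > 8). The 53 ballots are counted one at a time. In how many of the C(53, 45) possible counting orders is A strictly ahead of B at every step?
Strict-lead orderings = 618753590

Total orderings of the 53 votes with 45 for A: C(53, 45) = 886322710. By the Bertrand ballot formula (Cycle Lemma / reflection principle), the number of orderings in which A is strictly ahead of B throughout is (p − q)/(p + q) · C(p + q, p) = (45 − 8)/(45 + 8) · 886322710 = 618753590.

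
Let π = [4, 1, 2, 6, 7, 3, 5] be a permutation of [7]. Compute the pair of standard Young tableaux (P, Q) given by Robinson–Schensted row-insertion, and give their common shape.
P = [1, 2, 3, 5] / [4, 6, 7];  Q = [1, 3, 4, 5] / [2, 6, 7];  common shape = (4, 3)

Row-insert the values π_1, π_2, … into P one at a time, bumping the leftmost entry strictly greater than the inserted value down to the next row. The recording tableau Q records, in position (i, j), the step at which that cell was added to P.
  Insert 4 (step 1): P = [4];  Q = [1]
  Insert 1 (step 2): P = [1] / [4];  Q = [1] / [2]
  Insert 2 (step 3): P = [1, 2] / [4];  Q = [1, 3] / [2]
  Insert 6 (step 4): P = [1, 2, 6] / [4];  Q = [1, 3, 4] / [2]
  Insert 7 (step 5): P = [1, 2, 6, 7] / [4];  Q = [1, 3, 4, 5] / [2]
  Insert 3 (step 6): P = [1, 2, 3, 7] / [4, 6];  Q = [1, 3, 4, 5] / [2, 6]
  Insert 5 (step 7): P = [1, 2, 3, 5] / [4, 6, 7];  Q = [1, 3, 4, 5] / [2, 6, 7]
Final shape: (4, 3).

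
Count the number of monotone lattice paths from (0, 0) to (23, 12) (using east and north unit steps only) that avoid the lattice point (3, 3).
Number of paths = 634151700

Total paths from (0, 0) to (23, 12): C(35, 23) = 834451800. Paths through (3, 3): (paths (0, 0) → (3, 3)) × (paths (3, 3) → (23, 12)) = C(6, 3) · C(29, 20) = 20 · 10015005 = 200300100. Avoidance count = 834451800 − 200300100 = 634151700.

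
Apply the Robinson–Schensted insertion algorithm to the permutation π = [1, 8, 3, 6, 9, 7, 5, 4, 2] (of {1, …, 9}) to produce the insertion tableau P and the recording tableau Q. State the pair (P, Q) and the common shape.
P = [1, 2, 4, 7] / [3, 9] / [5] / [6] / [8];  Q = [1, 2, 4, 5] / [3, 6] / [7] / [8] / [9];  common shape = (4, 2, 1, 1, 1)

Row-insert the values π_1, π_2, … into P one at a time, bumping the leftmost entry strictly greater than the inserted value down to the next row. The recording tableau Q records, in position (i, j), the step at which that cell was added to P.
  Insert 1 (step 1): P = [1];  Q = [1]
  Insert 8 (step 2): P = [1, 8];  Q = [1, 2]
  Insert 3 (step 3): P = [1, 3] / [8];  Q = [1, 2] / [3]
  Insert 6 (step 4): P = [1, 3, 6] / [8];  Q = [1, 2, 4] / [3]
  Insert 9 (step 5): P = [1, 3, 6, 9] / [8];  Q = [1, 2, 4, 5] / [3]
  Insert 7 (step 6): P = [1, 3, 6, 7] / [8, 9];  Q = [1, 2, 4, 5] / [3, 6]
  Insert 5 (step 7): P = [1, 3, 5, 7] / [6, 9] / [8];  Q = [1, 2, 4, 5] / [3, 6] / [7]
  Insert 4 (step 8): P = [1, 3, 4, 7] / [5, 9] / [6] / [8];  Q = [1, 2, 4, 5] / [3, 6] / [7] / [8]
  Insert 2 (step 9): P = [1, 2, 4, 7] / [3, 9] / [5] / [6] / [8];  Q = [1, 2, 4, 5] / [3, 6] / [7] / [8] / [9]
Final shape: (4, 2, 1, 1, 1).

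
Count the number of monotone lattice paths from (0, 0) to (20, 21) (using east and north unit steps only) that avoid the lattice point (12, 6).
Number of paths = 260026748124

Total paths from (0, 0) to (20, 21): C(41, 20) = 269128937220. Paths through (12, 6): (paths (0, 0) → (12, 6)) × (paths (12, 6) → (20, 21)) = C(18, 12) · C(23, 8) = 18564 · 490314 = 9102189096. Avoidance count = 269128937220 − 9102189096 = 260026748124.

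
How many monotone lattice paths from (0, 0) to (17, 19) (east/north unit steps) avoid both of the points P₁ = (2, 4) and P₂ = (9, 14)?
Number of paths = 5594453910

Inclusion–exclusion. Total paths: C(36, 17) = 8597496600. Through P₁: C(6, 2)·C(30, 15) = 2326762800. Through P₂: C(23, 9)·C(13, 8) = 1051723530. Since P₁ is strictly southwest of P₂, a monotone path through both must visit P₁ then P₂; paths through both = C(6, 2)·C(17, 7)·C(13, 8) = 375443640. Avoid both = 8597496600 − 2326762800 − 1051723530 + 375443640 = 5594453910.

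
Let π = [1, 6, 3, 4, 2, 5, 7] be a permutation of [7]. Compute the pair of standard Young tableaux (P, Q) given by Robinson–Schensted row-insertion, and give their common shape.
P = [1, 2, 4, 5, 7] / [3] / [6];  Q = [1, 2, 4, 6, 7] / [3] / [5];  common shape = (5, 1, 1)

Row-insert the values π_1, π_2, … into P one at a time, bumping the leftmost entry strictly greater than the inserted value down to the next row. The recording tableau Q records, in position (i, j), the step at which that cell was added to P.
  Insert 1 (step 1): P = [1];  Q = [1]
  Insert 6 (step 2): P = [1, 6];  Q = [1, 2]
  Insert 3 (step 3): P = [1, 3] / [6];  Q = [1, 2] / [3]
  Insert 4 (step 4): P = [1, 3, 4] / [6];  Q = [1, 2, 4] / [3]
  Insert 2 (step 5): P = [1, 2, 4] / [3] / [6];  Q = [1, 2, 4] / [3] / [5]
  Insert 5 (step 6): P = [1, 2, 4, 5] / [3] / [6];  Q = [1, 2, 4, 6] / [3] / [5]
  Insert 7 (step 7): P = [1, 2, 4, 5, 7] / [3] / [6];  Q = [1, 2, 4, 6, 7] / [3] / [5]
Final shape: (5, 1, 1).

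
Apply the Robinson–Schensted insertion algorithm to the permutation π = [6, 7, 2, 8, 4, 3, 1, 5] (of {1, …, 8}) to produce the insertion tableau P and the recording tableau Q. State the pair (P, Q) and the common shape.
P = [1, 3, 5] / [2, 7, 8] / [4] / [6];  Q = [1, 2, 4] / [3, 5, 8] / [6] / [7];  common shape = (3, 3, 1, 1)

Row-insert the values π_1, π_2, … into P one at a time, bumping the leftmost entry strictly greater than the inserted value down to the next row. The recording tableau Q records, in position (i, j), the step at which that cell was added to P.
  Insert 6 (step 1): P = [6];  Q = [1]
  Insert 7 (step 2): P = [6, 7];  Q = [1, 2]
  Insert 2 (step 3): P = [2, 7] / [6];  Q = [1, 2] / [3]
  Insert 8 (step 4): P = [2, 7, 8] / [6];  Q = [1, 2, 4] / [3]
  Insert 4 (step 5): P = [2, 4, 8] / [6, 7];  Q = [1, 2, 4] / [3, 5]
  Insert 3 (step 6): P = [2, 3, 8] / [4, 7] / [6];  Q = [1, 2, 4] / [3, 5] / [6]
  Insert 1 (step 7): P = [1, 3, 8] / [2, 7] / [4] / [6];  Q = [1, 2, 4] / [3, 5] / [6] / [7]
  Insert 5 (step 8): P = [1, 3, 5] / [2, 7, 8] / [4] / [6];  Q = [1, 2, 4] / [3, 5, 8] / [6] / [7]
Final shape: (3, 3, 1, 1).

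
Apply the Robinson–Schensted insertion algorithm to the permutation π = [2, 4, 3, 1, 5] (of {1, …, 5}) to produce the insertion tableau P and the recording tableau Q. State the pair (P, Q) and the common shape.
P = [1, 3, 5] / [2] / [4];  Q = [1, 2, 5] / [3] / [4];  common shape = (3, 1, 1)

Row-insert the values π_1, π_2, … into P one at a time, bumping the leftmost entry strictly greater than the inserted value down to the next row. The recording tableau Q records, in position (i, j), the step at which that cell was added to P.
  Insert 2 (step 1): P = [2];  Q = [1]
  Insert 4 (step 2): P = [2, 4];  Q = [1, 2]
  Insert 3 (step 3): P = [2, 3] / [4];  Q = [1, 2] / [3]
  Insert 1 (step 4): P = [1, 3] / [2] / [4];  Q = [1, 2] / [3] / [4]
  Insert 5 (step 5): P = [1, 3, 5] / [2] / [4];  Q = [1, 2, 5] / [3] / [4]
Final shape: (3, 1, 1).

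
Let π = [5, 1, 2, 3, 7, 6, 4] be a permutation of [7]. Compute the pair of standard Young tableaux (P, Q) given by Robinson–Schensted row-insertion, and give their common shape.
P = [1, 2, 3, 4] / [5, 6] / [7];  Q = [1, 3, 4, 5] / [2, 6] / [7];  common shape = (4, 2, 1)

Row-insert the values π_1, π_2, … into P one at a time, bumping the leftmost entry strictly greater than the inserted value down to the next row. The recording tableau Q records, in position (i, j), the step at which that cell was added to P.
  Insert 5 (step 1): P = [5];  Q = [1]
  Insert 1 (step 2): P = [1] / [5];  Q = [1] / [2]
  Insert 2 (step 3): P = [1, 2] / [5];  Q = [1, 3] / [2]
  Insert 3 (step 4): P = [1, 2, 3] / [5];  Q = [1, 3, 4] / [2]
  Insert 7 (step 5): P = [1, 2, 3, 7] / [5];  Q = [1, 3, 4, 5] / [2]
  Insert 6 (step 6): P = [1, 2, 3, 6] / [5, 7];  Q = [1, 3, 4, 5] / [2, 6]
  Insert 4 (step 7): P = [1, 2, 3, 4] / [5, 6] / [7];  Q = [1, 3, 4, 5] / [2, 6] / [7]
Final shape: (4, 2, 1).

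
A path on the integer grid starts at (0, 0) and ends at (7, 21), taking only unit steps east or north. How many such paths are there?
Number of paths = 1184040

A monotone lattice path from (0, 0) to (7, 21) consists of 7 east steps and 21 north steps in some order, so it is determined by which 7 of the 28 steps are east. The count is C(28, 7) = 1184040.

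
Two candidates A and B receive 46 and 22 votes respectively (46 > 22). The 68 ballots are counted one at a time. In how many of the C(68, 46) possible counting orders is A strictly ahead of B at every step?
Strict-lead orderings = 141521997156845760

Total orderings of the 68 votes with 46 for A: C(68, 46) = 400978991944396320. By the Bertrand ballot formula (Cycle Lemma / reflection principle), the number of orderings in which A is strictly ahead of B throughout is (p − q)/(p + q) · C(p + q, p) = (46 − 22)/(46 + 22) · 400978991944396320 = 141521997156845760.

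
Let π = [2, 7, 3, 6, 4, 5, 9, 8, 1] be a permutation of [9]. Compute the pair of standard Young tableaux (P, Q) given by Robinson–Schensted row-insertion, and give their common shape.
P = [1, 3, 4, 5, 8] / [2, 9] / [6] / [7];  Q = [1, 2, 4, 6, 7] / [3, 8] / [5] / [9];  common shape = (5, 2, 1, 1)

Row-insert the values π_1, π_2, … into P one at a time, bumping the leftmost entry strictly greater than the inserted value down to the next row. The recording tableau Q records, in position (i, j), the step at which that cell was added to P.
  Insert 2 (step 1): P = [2];  Q = [1]
  Insert 7 (step 2): P = [2, 7];  Q = [1, 2]
  Insert 3 (step 3): P = [2, 3] / [7];  Q = [1, 2] / [3]
  Insert 6 (step 4): P = [2, 3, 6] / [7];  Q = [1, 2, 4] / [3]
  Insert 4 (step 5): P = [2, 3, 4] / [6] / [7];  Q = [1, 2, 4] / [3] / [5]
  Insert 5 (step 6): P = [2, 3, 4, 5] / [6] / [7];  Q = [1, 2, 4, 6] / [3] / [5]
  Insert 9 (step 7): P = [2, 3, 4, 5, 9] / [6] / [7];  Q = [1, 2, 4, 6, 7] / [3] / [5]
  Insert 8 (step 8): P = [2, 3, 4, 5, 8] / [6, 9] / [7];  Q = [1, 2, 4, 6, 7] / [3, 8] / [5]
  Insert 1 (step 9): P = [1, 3, 4, 5, 8] / [2, 9] / [6] / [7];  Q = [1, 2, 4, 6, 7] / [3, 8] / [5] / [9]
Final shape: (5, 2, 1, 1).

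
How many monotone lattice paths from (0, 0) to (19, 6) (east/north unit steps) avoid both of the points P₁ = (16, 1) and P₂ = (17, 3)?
Number of paths = 165258

Inclusion–exclusion. Total paths: C(25, 19) = 177100. Through P₁: C(17, 16)·C(8, 3) = 952. Through P₂: C(20, 17)·C(5, 2) = 11400. Since P₁ is strictly southwest of P₂, a monotone path through both must visit P₁ then P₂; paths through both = C(17, 16)·C(3, 1)·C(5, 2) = 510. Avoid both = 177100 − 952 − 11400 + 510 = 165258.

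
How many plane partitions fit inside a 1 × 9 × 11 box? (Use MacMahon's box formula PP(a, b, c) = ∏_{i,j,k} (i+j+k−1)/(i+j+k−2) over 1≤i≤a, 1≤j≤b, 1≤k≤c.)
PP(1, 9, 11) = 167960

Evaluate the triple product over i = 1..1, j = 1..9, k = 1..11. The factors are (2/1) · (3/2) · (4/3) · (5/4) · (6/5) · (7/6) · (8/7) · (9/8) · … (99 factors total). The numerators and denominators telescope so the product is an integer; carrying out the multiplication exactly gives PP(1, 9, 11) = 167960.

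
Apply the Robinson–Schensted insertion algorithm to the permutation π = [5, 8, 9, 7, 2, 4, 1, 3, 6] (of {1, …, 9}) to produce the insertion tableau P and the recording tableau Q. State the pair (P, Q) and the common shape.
P = [1, 3, 6] / [2, 4, 9] / [5, 7] / [8];  Q = [1, 2, 3] / [4, 6, 9] / [5, 8] / [7];  common shape = (3, 3, 2, 1)

Row-insert the values π_1, π_2, … into P one at a time, bumping the leftmost entry strictly greater than the inserted value down to the next row. The recording tableau Q records, in position (i, j), the step at which that cell was added to P.
  Insert 5 (step 1): P = [5];  Q = [1]
  Insert 8 (step 2): P = [5, 8];  Q = [1, 2]
  Insert 9 (step 3): P = [5, 8, 9];  Q = [1, 2, 3]
  Insert 7 (step 4): P = [5, 7, 9] / [8];  Q = [1, 2, 3] / [4]
  Insert 2 (step 5): P = [2, 7, 9] / [5] / [8];  Q = [1, 2, 3] / [4] / [5]
  Insert 4 (step 6): P = [2, 4, 9] / [5, 7] / [8];  Q = [1, 2, 3] / [4, 6] / [5]
  Insert 1 (step 7): P = [1, 4, 9] / [2, 7] / [5] / [8];  Q = [1, 2, 3] / [4, 6] / [5] / [7]
  Insert 3 (step 8): P = [1, 3, 9] / [2, 4] / [5, 7] / [8];  Q = [1, 2, 3] / [4, 6] / [5, 8] / [7]
  Insert 6 (step 9): P = [1, 3, 6] / [2, 4, 9] / [5, 7] / [8];  Q = [1, 2, 3] / [4, 6, 9] / [5, 8] / [7]
Final shape: (3, 3, 2, 1).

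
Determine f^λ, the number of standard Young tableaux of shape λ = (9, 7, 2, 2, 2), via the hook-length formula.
# SYT of shape (9, 7, 2, 2, 2) = 344712060

Hook-length formula: f^λ = n! / Π hook(c), product over all cells c of the Young diagram. For λ = (9, 7, 2, 2, 2), n = 22 boxes. Hook lengths by row (left-to-right, top-to-bottom): [13, 12, 8, 7, 6, 5, 4, 2, 1]; [10, 9, 5, 4, 3, 2, 1]; [4, 3]; [3, 2]; [2, 1]. Product of hooks = 3260694528000. So f^λ = 22! / 3260694528000 = 1124000727777607680000 / 3260694528000 = 344712060.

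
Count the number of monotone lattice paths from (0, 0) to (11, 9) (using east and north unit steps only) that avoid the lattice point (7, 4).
Number of paths = 126380

Total paths from (0, 0) to (11, 9): C(20, 11) = 167960. Paths through (7, 4): (paths (0, 0) → (7, 4)) × (paths (7, 4) → (11, 9)) = C(11, 7) · C(9, 4) = 330 · 126 = 41580. Avoidance count = 167960 − 41580 = 126380.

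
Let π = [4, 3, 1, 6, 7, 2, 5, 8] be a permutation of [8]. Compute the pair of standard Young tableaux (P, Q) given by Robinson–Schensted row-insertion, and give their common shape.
P = [1, 2, 5, 8] / [3, 6, 7] / [4];  Q = [1, 4, 5, 8] / [2, 6, 7] / [3];  common shape = (4, 3, 1)

Row-insert the values π_1, π_2, … into P one at a time, bumping the leftmost entry strictly greater than the inserted value down to the next row. The recording tableau Q records, in position (i, j), the step at which that cell was added to P.
  Insert 4 (step 1): P = [4];  Q = [1]
  Insert 3 (step 2): P = [3] / [4];  Q = [1] / [2]
  Insert 1 (step 3): P = [1] / [3] / [4];  Q = [1] / [2] / [3]
  Insert 6 (step 4): P = [1, 6] / [3] / [4];  Q = [1, 4] / [2] / [3]
  Insert 7 (step 5): P = [1, 6, 7] / [3] / [4];  Q = [1, 4, 5] / [2] / [3]
  Insert 2 (step 6): P = [1, 2, 7] / [3, 6] / [4];  Q = [1, 4, 5] / [2, 6] / [3]
  Insert 5 (step 7): P = [1, 2, 5] / [3, 6, 7] / [4];  Q = [1, 4, 5] / [2, 6, 7] / [3]
  Insert 8 (step 8): P = [1, 2, 5, 8] / [3, 6, 7] / [4];  Q = [1, 4, 5, 8] / [2, 6, 7] / [3]
Final shape: (4, 3, 1).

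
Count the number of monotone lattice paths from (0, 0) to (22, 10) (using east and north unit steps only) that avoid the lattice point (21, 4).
Number of paths = 64423690

Total paths from (0, 0) to (22, 10): C(32, 22) = 64512240. Paths through (21, 4): (paths (0, 0) → (21, 4)) × (paths (21, 4) → (22, 10)) = C(25, 21) · C(7, 1) = 12650 · 7 = 88550. Avoidance count = 64512240 − 88550 = 64423690.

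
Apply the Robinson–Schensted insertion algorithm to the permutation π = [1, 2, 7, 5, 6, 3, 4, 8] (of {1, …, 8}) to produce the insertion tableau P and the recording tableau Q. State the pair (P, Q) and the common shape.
P = [1, 2, 3, 4, 8] / [5, 6] / [7];  Q = [1, 2, 3, 5, 8] / [4, 7] / [6];  common shape = (5, 2, 1)

Row-insert the values π_1, π_2, … into P one at a time, bumping the leftmost entry strictly greater than the inserted value down to the next row. The recording tableau Q records, in position (i, j), the step at which that cell was added to P.
  Insert 1 (step 1): P = [1];  Q = [1]
  Insert 2 (step 2): P = [1, 2];  Q = [1, 2]
  Insert 7 (step 3): P = [1, 2, 7];  Q = [1, 2, 3]
  Insert 5 (step 4): P = [1, 2, 5] / [7];  Q = [1, 2, 3] / [4]
  Insert 6 (step 5): P = [1, 2, 5, 6] / [7];  Q = [1, 2, 3, 5] / [4]
  Insert 3 (step 6): P = [1, 2, 3, 6] / [5] / [7];  Q = [1, 2, 3, 5] / [4] / [6]
  Insert 4 (step 7): P = [1, 2, 3, 4] / [5, 6] / [7];  Q = [1, 2, 3, 5] / [4, 7] / [6]
  Insert 8 (step 8): P = [1, 2, 3, 4, 8] / [5, 6] / [7];  Q = [1, 2, 3, 5, 8] / [4, 7] / [6]
Final shape: (5, 2, 1).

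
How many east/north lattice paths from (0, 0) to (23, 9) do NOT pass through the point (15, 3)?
Number of paths = 25598352

Total paths from (0, 0) to (23, 9): C(32, 23) = 28048800. Paths through (15, 3): (paths (0, 0) → (15, 3)) × (paths (15, 3) → (23, 9)) = C(18, 15) · C(14, 8) = 816 · 3003 = 2450448. Avoidance count = 28048800 − 2450448 = 25598352.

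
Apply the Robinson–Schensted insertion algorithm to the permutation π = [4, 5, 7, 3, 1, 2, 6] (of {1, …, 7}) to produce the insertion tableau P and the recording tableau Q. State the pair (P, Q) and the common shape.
P = [1, 2, 6] / [3, 5, 7] / [4];  Q = [1, 2, 3] / [4, 6, 7] / [5];  common shape = (3, 3, 1)

Row-insert the values π_1, π_2, … into P one at a time, bumping the leftmost entry strictly greater than the inserted value down to the next row. The recording tableau Q records, in position (i, j), the step at which that cell was added to P.
  Insert 4 (step 1): P = [4];  Q = [1]
  Insert 5 (step 2): P = [4, 5];  Q = [1, 2]
  Insert 7 (step 3): P = [4, 5, 7];  Q = [1, 2, 3]
  Insert 3 (step 4): P = [3, 5, 7] / [4];  Q = [1, 2, 3] / [4]
  Insert 1 (step 5): P = [1, 5, 7] / [3] / [4];  Q = [1, 2, 3] / [4] / [5]
  Insert 2 (step 6): P = [1, 2, 7] / [3, 5] / [4];  Q = [1, 2, 3] / [4, 6] / [5]
  Insert 6 (step 7): P = [1, 2, 6] / [3, 5, 7] / [4];  Q = [1, 2, 3] / [4, 6, 7] / [5]
Final shape: (3, 3, 1).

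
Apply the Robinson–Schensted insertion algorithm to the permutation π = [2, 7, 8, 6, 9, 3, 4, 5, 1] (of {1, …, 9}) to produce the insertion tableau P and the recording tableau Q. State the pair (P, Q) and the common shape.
P = [1, 3, 4, 5] / [2, 8, 9] / [6] / [7];  Q = [1, 2, 3, 5] / [4, 7, 8] / [6] / [9];  common shape = (4, 3, 1, 1)

Row-insert the values π_1, π_2, … into P one at a time, bumping the leftmost entry strictly greater than the inserted value down to the next row. The recording tableau Q records, in position (i, j), the step at which that cell was added to P.
  Insert 2 (step 1): P = [2];  Q = [1]
  Insert 7 (step 2): P = [2, 7];  Q = [1, 2]
  Insert 8 (step 3): P = [2, 7, 8];  Q = [1, 2, 3]
  Insert 6 (step 4): P = [2, 6, 8] / [7];  Q = [1, 2, 3] / [4]
  Insert 9 (step 5): P = [2, 6, 8, 9] / [7];  Q = [1, 2, 3, 5] / [4]
  Insert 3 (step 6): P = [2, 3, 8, 9] / [6] / [7];  Q = [1, 2, 3, 5] / [4] / [6]
  Insert 4 (step 7): P = [2, 3, 4, 9] / [6, 8] / [7];  Q = [1, 2, 3, 5] / [4, 7] / [6]
  Insert 5 (step 8): P = [2, 3, 4, 5] / [6, 8, 9] / [7];  Q = [1, 2, 3, 5] / [4, 7, 8] / [6]
  Insert 1 (step 9): P = [1, 3, 4, 5] / [2, 8, 9] / [6] / [7];  Q = [1, 2, 3, 5] / [4, 7, 8] / [6] / [9]
Final shape: (4, 3, 1, 1).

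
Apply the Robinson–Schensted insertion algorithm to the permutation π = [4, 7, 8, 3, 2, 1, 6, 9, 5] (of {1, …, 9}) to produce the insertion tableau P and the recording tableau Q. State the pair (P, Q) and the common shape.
P = [1, 5, 8, 9] / [2, 6] / [3, 7] / [4];  Q = [1, 2, 3, 8] / [4, 7] / [5, 9] / [6];  common shape = (4, 2, 2, 1)

Row-insert the values π_1, π_2, … into P one at a time, bumping the leftmost entry strictly greater than the inserted value down to the next row. The recording tableau Q records, in position (i, j), the step at which that cell was added to P.
  Insert 4 (step 1): P = [4];  Q = [1]
  Insert 7 (step 2): P = [4, 7];  Q = [1, 2]
  Insert 8 (step 3): P = [4, 7, 8];  Q = [1, 2, 3]
  Insert 3 (step 4): P = [3, 7, 8] / [4];  Q = [1, 2, 3] / [4]
  Insert 2 (step 5): P = [2, 7, 8] / [3] / [4];  Q = [1, 2, 3] / [4] / [5]
  Insert 1 (step 6): P = [1, 7, 8] / [2] / [3] / [4];  Q = [1, 2, 3] / [4] / [5] / [6]
  Insert 6 (step 7): P = [1, 6, 8] / [2, 7] / [3] / [4];  Q = [1, 2, 3] / [4, 7] / [5] / [6]
  Insert 9 (step 8): P = [1, 6, 8, 9] / [2, 7] / [3] / [4];  Q = [1, 2, 3, 8] / [4, 7] / [5] / [6]
  Insert 5 (step 9): P = [1, 5, 8, 9] / [2, 6] / [3, 7] / [4];  Q = [1, 2, 3, 8] / [4, 7] / [5, 9] / [6]
Final shape: (4, 2, 2, 1).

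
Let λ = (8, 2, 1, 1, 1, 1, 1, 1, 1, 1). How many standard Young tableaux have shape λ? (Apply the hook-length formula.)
# SYT of shape (8, 2, 1, 1, 1, 1, 1, 1, 1, 1) = 162162

Hook-length formula: f^λ = n! / Π hook(c), product over all cells c of the Young diagram. For λ = (8, 2, 1, 1, 1, 1, 1, 1, 1, 1), n = 18 boxes. Hook lengths by row (left-to-right, top-to-bottom): [17, 8, 6, 5, 4, 3, 2, 1]; [10, 1]; [8]; [7]; [6]; [5]; [4]; [3]; [2]; [1]. Product of hooks = 39481344000. So f^λ = 18! / 39481344000 = 6402373705728000 / 39481344000 = 162162.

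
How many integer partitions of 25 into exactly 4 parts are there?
p(25, 4 parts) = 120

Partitions of n into exactly k parts are in bijection with partitions of n − k into at most k parts (subtract 1 from each part). So p(25, exactly 4) = p(21, parts ≤ 4). Computing via the recurrence p(m, j) = p(m, j−1) + p(m−j, j) gives 120.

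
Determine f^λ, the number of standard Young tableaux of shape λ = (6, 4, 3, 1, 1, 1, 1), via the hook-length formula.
# SYT of shape (6, 4, 3, 1, 1, 1, 1) = 2431000

Hook-length formula: f^λ = n! / Π hook(c), product over all cells c of the Young diagram. For λ = (6, 4, 3, 1, 1, 1, 1), n = 17 boxes. Hook lengths by row (left-to-right, top-to-bottom): [12, 7, 6, 4, 2, 1]; [9, 4, 3, 1]; [7, 2, 1]; [4]; [3]; [2]; [1]. Product of hooks = 146313216. So f^λ = 17! / 146313216 = 355687428096000 / 146313216 = 2431000.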